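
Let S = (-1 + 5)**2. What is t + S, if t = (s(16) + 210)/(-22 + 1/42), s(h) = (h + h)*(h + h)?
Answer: -37060/923 ≈ -40.152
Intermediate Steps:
s(h) = 4*h**2 (s(h) = (2*h)*(2*h) = 4*h**2)
t = -51828/923 (t = (4*16**2 + 210)/(-22 + 1/42) = (4*256 + 210)/(-22 + 1/42) = (1024 + 210)/(-923/42) = 1234*(-42/923) = -51828/923 ≈ -56.152)
S = 16 (S = 4**2 = 16)
t + S = -51828/923 + 16 = -37060/923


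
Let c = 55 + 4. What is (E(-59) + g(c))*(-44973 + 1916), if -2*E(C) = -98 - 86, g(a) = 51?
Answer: -6157151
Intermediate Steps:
c = 59
E(C) = 92 (E(C) = -(-98 - 86)/2 = -1/2*(-184) = 92)
(E(-59) + g(c))*(-44973 + 1916) = (92 + 51)*(-44973 + 1916) = 143*(-43057) = -6157151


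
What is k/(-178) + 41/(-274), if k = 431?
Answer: -31348/12193 ≈ -2.5710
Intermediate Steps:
k/(-178) + 41/(-274) = 431/(-178) + 41/(-274) = 431*(-1/178) + 41*(-1/274) = -431/178 - 41/274 = -31348/12193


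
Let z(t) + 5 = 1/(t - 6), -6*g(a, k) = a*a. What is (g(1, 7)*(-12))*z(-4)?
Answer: -51/5 ≈ -10.200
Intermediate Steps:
g(a, k) = -a²/6 (g(a, k) = -a*a/6 = -a²/6)
z(t) = -5 + 1/(-6 + t) (z(t) = -5 + 1/(t - 6) = -5 + 1/(-6 + t))
(g(1, 7)*(-12))*z(-4) = (-⅙*1²*(-12))*((31 - 5*(-4))/(-6 - 4)) = (-⅙*1*(-12))*((31 + 20)/(-10)) = (-⅙*(-12))*(-⅒*51) = 2*(-51/10) = -51/5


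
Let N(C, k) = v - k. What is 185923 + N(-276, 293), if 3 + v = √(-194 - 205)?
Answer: 185627 + I*√399 ≈ 1.8563e+5 + 19.975*I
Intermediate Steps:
v = -3 + I*√399 (v = -3 + √(-194 - 205) = -3 + √(-399) = -3 + I*√399 ≈ -3.0 + 19.975*I)
N(C, k) = -3 - k + I*√399 (N(C, k) = (-3 + I*√399) - k = -3 - k + I*√399)
185923 + N(-276, 293) = 185923 + (-3 - 1*293 + I*√399) = 185923 + (-3 - 293 + I*√399) = 185923 + (-296 + I*√399) = 185627 + I*√399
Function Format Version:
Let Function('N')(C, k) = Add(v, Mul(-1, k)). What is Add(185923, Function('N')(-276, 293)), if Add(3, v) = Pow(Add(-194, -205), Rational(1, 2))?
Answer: Add(185627, Mul(I, Pow(399, Rational(1, 2)))) ≈ Add(1.8563e+5, Mul(19.975, I))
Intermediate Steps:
v = Add(-3, Mul(I, Pow(399, Rational(1, 2)))) (v = Add(-3, Pow(Add(-194, -205), Rational(1, 2))) = Add(-3, Pow(-399, Rational(1, 2))) = Add(-3, Mul(I, Pow(399, Rational(1, 2)))) ≈ Add(-3.0000, Mul(19.975, I)))
Function('N')(C, k) = Add(-3, Mul(-1, k), Mul(I, Pow(399, Rational(1, 2)))) (Function('N')(C, k) = Add(Add(-3, Mul(I, Pow(399, Rational(1, 2)))), Mul(-1, k)) = Add(-3, Mul(-1, k), Mul(I, Pow(399, Rational(1, 2)))))
Add(185923, Function('N')(-276, 293)) = Add(185923, Add(-3, Mul(-1, 293), Mul(I, Pow(399, Rational(1, 2))))) = Add(185923, Add(-3, -293, Mul(I, Pow(399, Rational(1, 2))))) = Add(185923, Add(-296, Mul(I, Pow(399, Rational(1, 2))))) = Add(185627, Mul(I, Pow(399, Rational(1, 2))))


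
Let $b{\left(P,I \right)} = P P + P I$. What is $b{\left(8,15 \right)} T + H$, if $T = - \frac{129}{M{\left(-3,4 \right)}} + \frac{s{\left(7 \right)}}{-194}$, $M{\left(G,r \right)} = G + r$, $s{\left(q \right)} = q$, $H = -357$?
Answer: $- \frac{2337665}{97} \approx -24100.0$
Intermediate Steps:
$b{\left(P,I \right)} = P^{2} + I P$
$T = - \frac{25033}{194}$ ($T = - \frac{129}{-3 + 4} + \frac{7}{-194} = - \frac{129}{1} + 7 \left(- \frac{1}{194}\right) = \left(-129\right) 1 - \frac{7}{194} = -129 - \frac{7}{194} = - \frac{25033}{194} \approx -129.04$)
$b{\left(8,15 \right)} T + H = 8 \left(15 + 8\right) \left(- \frac{25033}{194}\right) - 357 = 8 \cdot 23 \left(- \frac{25033}{194}\right) - 357 = 184 \left(- \frac{25033}{194}\right) - 357 = - \frac{2303036}{97} - 357 = - \frac{2337665}{97}$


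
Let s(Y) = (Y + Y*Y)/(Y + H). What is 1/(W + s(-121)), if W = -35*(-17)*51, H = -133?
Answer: 127/3846555 ≈ 3.3017e-5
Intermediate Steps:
W = 30345 (W = 595*51 = 30345)
s(Y) = (Y + Y²)/(-133 + Y) (s(Y) = (Y + Y*Y)/(Y - 133) = (Y + Y²)/(-133 + Y))
1/(W + s(-121)) = 1/(30345 - 121*(1 - 121)/(-133 - 121)) = 1/(30345 - 121*(-120)/(-254)) = 1/(30345 - 121*(-1/254)*(-120)) = 1/(30345 - 7260/127) = 1/(3846555/127) = 127/3846555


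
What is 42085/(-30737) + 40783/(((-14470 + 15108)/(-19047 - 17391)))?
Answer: -22838387511664/9805103 ≈ -2.3292e+6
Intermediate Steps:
42085/(-30737) + 40783/(((-14470 + 15108)/(-19047 - 17391))) = 42085*(-1/30737) + 40783/((638/(-36438))) = -42085/30737 + 40783/((638*(-1/36438))) = -42085/30737 + 40783/(-319/18219) = -42085/30737 + 40783*(-18219/319) = -42085/30737 - 743025477/319 = -22838387511664/9805103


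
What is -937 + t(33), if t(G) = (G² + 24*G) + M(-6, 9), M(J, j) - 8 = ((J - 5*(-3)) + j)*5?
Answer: 1042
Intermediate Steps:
M(J, j) = 83 + 5*J + 5*j (M(J, j) = 8 + ((J - 5*(-3)) + j)*5 = 8 + ((J + 15) + j)*5 = 8 + ((15 + J) + j)*5 = 8 + (15 + J + j)*5 = 8 + (75 + 5*J + 5*j) = 83 + 5*J + 5*j)
t(G) = 98 + G² + 24*G (t(G) = (G² + 24*G) + (83 + 5*(-6) + 5*9) = (G² + 24*G) + (83 - 30 + 45) = (G² + 24*G) + 98 = 98 + G² + 24*G)
-937 + t(33) = -937 + (98 + 33² + 24*33) = -937 + (98 + 1089 + 792) = -937 + 1979 = 1042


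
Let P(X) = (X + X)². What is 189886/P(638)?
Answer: 94943/814088 ≈ 0.11662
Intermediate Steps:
P(X) = 4*X² (P(X) = (2*X)² = 4*X²)
189886/P(638) = 189886/((4*638²)) = 189886/((4*407044)) = 189886/1628176 = 189886*(1/1628176) = 94943/814088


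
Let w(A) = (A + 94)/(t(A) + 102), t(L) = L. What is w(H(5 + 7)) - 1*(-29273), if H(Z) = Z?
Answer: 1668614/57 ≈ 29274.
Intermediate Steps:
w(A) = (94 + A)/(102 + A) (w(A) = (A + 94)/(A + 102) = (94 + A)/(102 + A))
w(H(5 + 7)) - 1*(-29273) = (94 + (5 + 7))/(102 + (5 + 7)) - 1*(-29273) = (94 + 12)/(102 + 12) + 29273 = 106/114 + 29273 = (1/114)*106 + 29273 = 53/57 + 29273 = 1668614/57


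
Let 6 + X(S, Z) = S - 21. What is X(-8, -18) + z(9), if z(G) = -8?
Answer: -43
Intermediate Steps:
X(S, Z) = -27 + S (X(S, Z) = -6 + (S - 21) = -6 + (-21 + S) = -27 + S)
X(-8, -18) + z(9) = (-27 - 8) - 8 = -35 - 8 = -43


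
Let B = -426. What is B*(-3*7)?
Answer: 8946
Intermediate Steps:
B*(-3*7) = -(-1278)*7 = -426*(-21) = 8946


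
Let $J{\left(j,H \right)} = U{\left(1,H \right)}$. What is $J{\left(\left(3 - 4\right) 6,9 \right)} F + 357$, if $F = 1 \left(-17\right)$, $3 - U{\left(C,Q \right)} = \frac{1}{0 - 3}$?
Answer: $\frac{901}{3} \approx 300.33$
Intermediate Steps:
$U{\left(C,Q \right)} = \frac{10}{3}$ ($U{\left(C,Q \right)} = 3 - \frac{1}{0 - 3} = 3 - \frac{1}{-3} = 3 - - \frac{1}{3} = 3 + \frac{1}{3} = \frac{10}{3}$)
$F = -17$
$J{\left(j,H \right)} = \frac{10}{3}$
$J{\left(\left(3 - 4\right) 6,9 \right)} F + 357 = \frac{10}{3} \left(-17\right) + 357 = - \frac{170}{3} + 357 = \frac{901}{3}$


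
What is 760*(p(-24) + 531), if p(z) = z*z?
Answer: 841320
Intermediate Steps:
p(z) = z²
760*(p(-24) + 531) = 760*((-24)² + 531) = 760*(576 + 531) = 760*1107 = 841320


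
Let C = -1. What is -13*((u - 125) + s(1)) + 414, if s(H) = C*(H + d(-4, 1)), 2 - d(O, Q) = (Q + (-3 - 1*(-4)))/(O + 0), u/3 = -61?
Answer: 8927/2 ≈ 4463.5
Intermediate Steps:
u = -183 (u = 3*(-61) = -183)
d(O, Q) = 2 - (1 + Q)/O (d(O, Q) = 2 - (Q + (-3 - 1*(-4)))/(O + 0) = 2 - (Q + (-3 + 4))/O = 2 - (Q + 1)/O = 2 - (1 + Q)/O)
s(H) = -5/2 - H (s(H) = -(H + (-1 - 1*1 + 2*(-4))/(-4)) = -(H - (-1 - 1 - 8)/4) = -(H - ¼*(-10)) = -(H + 5/2) = -(5/2 + H) = -5/2 - H)
-13*((u - 125) + s(1)) + 414 = -13*((-183 - 125) + (-5/2 - 1*1)) + 414 = -13*(-308 + (-5/2 - 1)) + 414 = -13*(-308 - 7/2) + 414 = -13*(-623/2) + 414 = 8099/2 + 414 = 8927/2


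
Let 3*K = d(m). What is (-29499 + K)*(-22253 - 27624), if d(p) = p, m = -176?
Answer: 4422743221/3 ≈ 1.4742e+9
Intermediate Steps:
K = -176/3 (K = (1/3)*(-176) = -176/3 ≈ -58.667)
(-29499 + K)*(-22253 - 27624) = (-29499 - 176/3)*(-22253 - 27624) = -88673/3*(-49877) = 4422743221/3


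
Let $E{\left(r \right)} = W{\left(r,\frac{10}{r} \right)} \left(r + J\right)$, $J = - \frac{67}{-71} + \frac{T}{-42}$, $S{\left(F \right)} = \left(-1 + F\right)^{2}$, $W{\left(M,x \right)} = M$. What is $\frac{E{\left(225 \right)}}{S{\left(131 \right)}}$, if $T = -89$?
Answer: $\frac{2040249}{671944} \approx 3.0363$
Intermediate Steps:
$J = \frac{9133}{2982}$ ($J = - \frac{67}{-71} - \frac{89}{-42} = \left(-67\right) \left(- \frac{1}{71}\right) - - \frac{89}{42} = \frac{67}{71} + \frac{89}{42} = \frac{9133}{2982} \approx 3.0627$)
$E{\left(r \right)} = r \left(\frac{9133}{2982} + r\right)$ ($E{\left(r \right)} = r \left(r + \frac{9133}{2982}\right) = r \left(\frac{9133}{2982} + r\right)$)
$\frac{E{\left(225 \right)}}{S{\left(131 \right)}} = \frac{\frac{1}{2982} \cdot 225 \left(9133 + 2982 \cdot 225\right)}{\left(-1 + 131\right)^{2}} = \frac{\frac{1}{2982} \cdot 225 \left(9133 + 670950\right)}{130^{2}} = \frac{\frac{1}{2982} \cdot 225 \cdot 680083}{16900} = \frac{51006225}{994} \cdot \frac{1}{16900} = \frac{2040249}{671944}$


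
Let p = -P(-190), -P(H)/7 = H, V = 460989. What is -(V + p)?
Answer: -459659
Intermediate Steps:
P(H) = -7*H
p = -1330 (p = -(-7)*(-190) = -1*1330 = -1330)
-(V + p) = -(460989 - 1330) = -1*459659 = -459659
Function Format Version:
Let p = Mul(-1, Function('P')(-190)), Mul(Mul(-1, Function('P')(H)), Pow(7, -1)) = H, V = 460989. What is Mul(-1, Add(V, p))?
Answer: -459659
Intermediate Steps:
Function('P')(H) = Mul(-7, H)
p = -1330 (p = Mul(-1, Mul(-7, -190)) = Mul(-1, 1330) = -1330)
Mul(-1, Add(V, p)) = Mul(-1, Add(460989, -1330)) = Mul(-1, 459659) = -459659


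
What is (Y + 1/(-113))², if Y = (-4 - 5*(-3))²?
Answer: 186923584/12769 ≈ 14639.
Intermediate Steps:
Y = 121 (Y = (-4 + 15)² = 11² = 121)
(Y + 1/(-113))² = (121 + 1/(-113))² = (121 - 1/113)² = (13672/113)² = 186923584/12769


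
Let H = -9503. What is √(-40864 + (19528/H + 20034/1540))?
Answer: I*√44640728177069310/1045330 ≈ 202.12*I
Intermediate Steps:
√(-40864 + (19528/H + 20034/1540)) = √(-40864 + (19528/(-9503) + 20034/1540)) = √(-40864 + (19528*(-1/9503) + 20034*(1/1540))) = √(-40864 + (-19528/9503 + 1431/110)) = √(-40864 + 11450713/1045330) = √(-42704914407/1045330) = I*√44640728177069310/1045330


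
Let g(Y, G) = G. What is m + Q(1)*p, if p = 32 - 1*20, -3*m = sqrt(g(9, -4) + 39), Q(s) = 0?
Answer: -sqrt(35)/3 ≈ -1.9720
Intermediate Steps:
m = -sqrt(35)/3 (m = -sqrt(-4 + 39)/3 = -sqrt(35)/3 ≈ -1.9720)
p = 12 (p = 32 - 20 = 12)
m + Q(1)*p = -sqrt(35)/3 + 0*12 = -sqrt(35)/3 + 0 = -sqrt(35)/3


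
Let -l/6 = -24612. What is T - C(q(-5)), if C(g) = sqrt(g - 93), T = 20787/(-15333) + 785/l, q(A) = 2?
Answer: -1019207153/754751592 - I*sqrt(91) ≈ -1.3504 - 9.5394*I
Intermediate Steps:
l = 147672 (l = -6*(-24612) = 147672)
T = -1019207153/754751592 (T = 20787/(-15333) + 785/147672 = 20787*(-1/15333) + 785*(1/147672) = -6929/5111 + 785/147672 = -1019207153/754751592 ≈ -1.3504)
C(g) = sqrt(-93 + g)
T - C(q(-5)) = -1019207153/754751592 - sqrt(-93 + 2) = -1019207153/754751592 - sqrt(-91) = -1019207153/754751592 - I*sqrt(91)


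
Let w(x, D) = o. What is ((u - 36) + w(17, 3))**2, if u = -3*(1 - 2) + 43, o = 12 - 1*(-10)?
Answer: 1024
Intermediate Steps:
o = 22 (o = 12 + 10 = 22)
w(x, D) = 22
u = 46 (u = -3*(-1) + 43 = 3 + 43 = 46)
((u - 36) + w(17, 3))**2 = ((46 - 36) + 22)**2 = (10 + 22)**2 = 32**2 = 1024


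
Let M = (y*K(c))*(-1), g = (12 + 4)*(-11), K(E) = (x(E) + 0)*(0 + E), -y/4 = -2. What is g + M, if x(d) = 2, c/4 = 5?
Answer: -496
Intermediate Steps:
y = 8 (y = -4*(-2) = 8)
c = 20 (c = 4*5 = 20)
K(E) = 2*E (K(E) = (2 + 0)*(0 + E) = 2*E)
g = -176 (g = 16*(-11) = -176)
M = -320 (M = (8*(2*20))*(-1) = (8*40)*(-1) = 320*(-1) = -320)
g + M = -176 - 320 = -496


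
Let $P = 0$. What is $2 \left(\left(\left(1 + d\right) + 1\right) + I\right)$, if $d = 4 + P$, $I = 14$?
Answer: $40$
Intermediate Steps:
$d = 4$ ($d = 4 + 0 = 4$)
$2 \left(\left(\left(1 + d\right) + 1\right) + I\right) = 2 \left(\left(\left(1 + 4\right) + 1\right) + 14\right) = 2 \left(\left(5 + 1\right) + 14\right) = 2 \left(6 + 14\right) = 2 \cdot 20 = 40$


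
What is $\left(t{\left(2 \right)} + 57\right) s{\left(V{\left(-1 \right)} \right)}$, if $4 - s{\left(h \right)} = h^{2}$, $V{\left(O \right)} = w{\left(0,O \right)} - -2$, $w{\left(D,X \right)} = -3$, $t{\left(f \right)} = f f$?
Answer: $183$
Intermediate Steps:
$t{\left(f \right)} = f^{2}$
$V{\left(O \right)} = -1$ ($V{\left(O \right)} = -3 - -2 = -3 + 2 = -1$)
$s{\left(h \right)} = 4 - h^{2}$
$\left(t{\left(2 \right)} + 57\right) s{\left(V{\left(-1 \right)} \right)} = \left(2^{2} + 57\right) \left(4 - \left(-1\right)^{2}\right) = \left(4 + 57\right) \left(4 - 1\right) = 61 \left(4 - 1\right) = 61 \cdot 3 = 183$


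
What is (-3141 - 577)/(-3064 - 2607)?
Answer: 3718/5671 ≈ 0.65562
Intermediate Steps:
(-3141 - 577)/(-3064 - 2607) = -3718/(-5671) = -3718*(-1/5671) = 3718/5671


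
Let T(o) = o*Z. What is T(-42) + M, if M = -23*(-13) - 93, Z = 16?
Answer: -466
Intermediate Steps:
T(o) = 16*o (T(o) = o*16 = 16*o)
M = 206 (M = 299 - 93 = 206)
T(-42) + M = 16*(-42) + 206 = -672 + 206 = -466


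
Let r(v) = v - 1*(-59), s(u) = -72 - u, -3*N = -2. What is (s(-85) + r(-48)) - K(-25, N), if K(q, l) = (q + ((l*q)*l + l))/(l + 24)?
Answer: 5647/222 ≈ 25.437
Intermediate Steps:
N = ⅔ (N = -⅓*(-2) = ⅔ ≈ 0.66667)
r(v) = 59 + v (r(v) = v + 59 = 59 + v)
K(q, l) = (l + q + q*l²)/(24 + l) (K(q, l) = (q + (q*l² + l))/(24 + l) = (q + (l + q*l²))/(24 + l) = (l + q + q*l²)/(24 + l))
(s(-85) + r(-48)) - K(-25, N) = ((-72 - 1*(-85)) + (59 - 48)) - (⅔ - 25 - 25*(⅔)²)/(24 + ⅔) = ((-72 + 85) + 11) - (⅔ - 25 - 25*4/9)/74/3 = (13 + 11) - 3*(⅔ - 25 - 100/9)/74 = 24 - 3*(-319)/(74*9) = 24 - 1*(-319/222) = 24 + 319/222 = 5647/222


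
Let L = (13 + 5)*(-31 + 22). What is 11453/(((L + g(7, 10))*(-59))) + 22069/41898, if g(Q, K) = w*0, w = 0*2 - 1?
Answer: 57566108/33371757 ≈ 1.7250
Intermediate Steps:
L = -162 (L = 18*(-9) = -162)
w = -1 (w = 0 - 1 = -1)
g(Q, K) = 0 (g(Q, K) = -1*0 = 0)
11453/(((L + g(7, 10))*(-59))) + 22069/41898 = 11453/(((-162 + 0)*(-59))) + 22069/41898 = 11453/((-162*(-59))) + 22069*(1/41898) = 11453/9558 + 22069/41898 = 57566108/33371757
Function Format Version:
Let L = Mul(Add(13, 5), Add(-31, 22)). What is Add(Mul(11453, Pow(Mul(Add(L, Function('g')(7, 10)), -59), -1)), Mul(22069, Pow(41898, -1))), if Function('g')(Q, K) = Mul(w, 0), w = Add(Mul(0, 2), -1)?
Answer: Rational(57566108, 33371757) ≈ 1.7250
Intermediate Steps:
L = -162 (L = Mul(18, -9) = -162)
w = -1 (w = Add(0, -1) = -1)
Function('g')(Q, K) = 0 (Function('g')(Q, K) = Mul(-1, 0) = 0)
Add(Mul(11453, Pow(Mul(Add(L, Function('g')(7, 10)), -59), -1)), Mul(22069, Pow(41898, -1))) = Add(Mul(11453, Pow(Mul(Add(-162, 0), -59), -1)), Mul(22069, Pow(41898, -1))) = Add(Mul(11453, Pow(Mul(-162, -59), -1)), Mul(22069, Rational(1, 41898))) = Add(Mul(11453, Pow(9558, -1)), Rational(22069, 41898)) = Add(Mul(11453, Rational(1, 9558)), Rational(22069, 41898)) = Add(Rational(11453, 9558), Rational(22069, 41898)) = Rational(57566108, 33371757)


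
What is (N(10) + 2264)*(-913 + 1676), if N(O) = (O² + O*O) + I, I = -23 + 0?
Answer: 1862483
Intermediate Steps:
I = -23
N(O) = -23 + 2*O² (N(O) = (O² + O*O) - 23 = (O² + O²) - 23 = 2*O² - 23 = -23 + 2*O²)
(N(10) + 2264)*(-913 + 1676) = ((-23 + 2*10²) + 2264)*(-913 + 1676) = ((-23 + 2*100) + 2264)*763 = ((-23 + 200) + 2264)*763 = (177 + 2264)*763 = 2441*763 = 1862483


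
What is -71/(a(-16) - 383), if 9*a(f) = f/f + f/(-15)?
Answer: 9585/51674 ≈ 0.18549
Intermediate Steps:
a(f) = ⅑ - f/135 (a(f) = (f/f + f/(-15))/9 = (1 + f*(-1/15))/9 = (1 - f/15)/9 = ⅑ - f/135)
-71/(a(-16) - 383) = -71/((⅑ - 1/135*(-16)) - 383) = -71/((⅑ + 16/135) - 383) = -71/(31/135 - 383) = -71/(-51674/135) = -135/51674*(-71) = 9585/51674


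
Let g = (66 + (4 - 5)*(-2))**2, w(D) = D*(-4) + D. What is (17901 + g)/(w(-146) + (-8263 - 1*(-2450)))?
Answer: -901/215 ≈ -4.1907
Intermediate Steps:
w(D) = -3*D (w(D) = -4*D + D = -3*D)
g = 4624 (g = (66 - 1*(-2))**2 = (66 + 2)**2 = 68**2 = 4624)
(17901 + g)/(w(-146) + (-8263 - 1*(-2450))) = (17901 + 4624)/(-3*(-146) + (-8263 - 1*(-2450))) = 22525/(438 + (-8263 + 2450)) = 22525/(438 - 5813) = 22525/(-5375) = 22525*(-1/5375) = -901/215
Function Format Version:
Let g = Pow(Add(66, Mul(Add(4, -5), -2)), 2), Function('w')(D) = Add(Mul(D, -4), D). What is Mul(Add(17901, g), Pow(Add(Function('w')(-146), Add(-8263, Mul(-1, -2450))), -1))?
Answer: Rational(-901, 215) ≈ -4.1907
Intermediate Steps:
Function('w')(D) = Mul(-3, D) (Function('w')(D) = Add(Mul(-4, D), D) = Mul(-3, D))
g = 4624 (g = Pow(Add(66, Mul(-1, -2)), 2) = Pow(Add(66, 2), 2) = Pow(68, 2) = 4624)
Mul(Add(17901, g), Pow(Add(Function('w')(-146), Add(-8263, Mul(-1, -2450))), -1)) = Mul(Add(17901, 4624), Pow(Add(Mul(-3, -146), Add(-8263, Mul(-1, -2450))), -1)) = Mul(22525, Pow(Add(438, Add(-8263, 2450)), -1)) = Mul(22525, Pow(Add(438, -5813), -1)) = Mul(22525, Pow(-5375, -1)) = Mul(22525, Rational(-1, 5375)) = Rational(-901, 215)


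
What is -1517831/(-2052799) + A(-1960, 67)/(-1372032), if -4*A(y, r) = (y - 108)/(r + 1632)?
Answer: 505455431486675/683606221992576 ≈ 0.73940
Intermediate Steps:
A(y, r) = -(-108 + y)/(4*(1632 + r)) (A(y, r) = -(y - 108)/(4*(r + 1632)) = -(-108 + y)/(4*(1632 + r)))
-1517831/(-2052799) + A(-1960, 67)/(-1372032) = -1517831/(-2052799) + ((108 - 1*(-1960))/(4*(1632 + 67)))/(-1372032) = -1517831*(-1/2052799) + ((¼)*(108 + 1960)/1699)*(-1/1372032) = 216833/293257 + ((¼)*(1/1699)*2068)*(-1/1372032) = 216833/293257 + (517/1699)*(-1/1372032) = 216833/293257 - 517/2331082368 = 505455431486675/683606221992576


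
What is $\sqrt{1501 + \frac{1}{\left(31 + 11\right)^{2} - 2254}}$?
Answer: $\frac{3 \sqrt{817210}}{70} \approx 38.743$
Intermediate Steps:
$\sqrt{1501 + \frac{1}{\left(31 + 11\right)^{2} - 2254}} = \sqrt{1501 + \frac{1}{42^{2} - 2254}} = \sqrt{1501 + \frac{1}{1764 - 2254}} = \sqrt{1501 + \frac{1}{-490}} = \sqrt{1501 - \frac{1}{490}} = \sqrt{\frac{735489}{490}} = \frac{3 \sqrt{817210}}{70}$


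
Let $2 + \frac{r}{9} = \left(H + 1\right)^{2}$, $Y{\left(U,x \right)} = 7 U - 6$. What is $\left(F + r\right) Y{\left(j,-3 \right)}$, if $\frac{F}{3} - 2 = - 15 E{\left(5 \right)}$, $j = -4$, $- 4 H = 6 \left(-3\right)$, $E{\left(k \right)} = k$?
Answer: $- \frac{2397}{2} \approx -1198.5$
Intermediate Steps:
$H = \frac{9}{2}$ ($H = - \frac{6 \left(-3\right)}{4} = \left(- \frac{1}{4}\right) \left(-18\right) = \frac{9}{2} \approx 4.5$)
$Y{\left(U,x \right)} = -6 + 7 U$
$r = \frac{1017}{4}$ ($r = -18 + 9 \left(\frac{9}{2} + 1\right)^{2} = -18 + 9 \left(\frac{11}{2}\right)^{2} = -18 + 9 \cdot \frac{121}{4} = -18 + \frac{1089}{4} = \frac{1017}{4} \approx 254.25$)
$F = -219$ ($F = 6 + 3 \left(\left(-15\right) 5\right) = 6 + 3 \left(-75\right) = 6 - 225 = -219$)
$\left(F + r\right) Y{\left(j,-3 \right)} = \left(-219 + \frac{1017}{4}\right) \left(-6 + 7 \left(-4\right)\right) = \frac{141 \left(-6 - 28\right)}{4} = \frac{141}{4} \left(-34\right) = - \frac{2397}{2}$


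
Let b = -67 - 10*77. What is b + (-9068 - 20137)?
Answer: -30042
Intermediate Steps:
b = -837 (b = -67 - 770 = -837)
b + (-9068 - 20137) = -837 + (-9068 - 20137) = -837 - 29205 = -30042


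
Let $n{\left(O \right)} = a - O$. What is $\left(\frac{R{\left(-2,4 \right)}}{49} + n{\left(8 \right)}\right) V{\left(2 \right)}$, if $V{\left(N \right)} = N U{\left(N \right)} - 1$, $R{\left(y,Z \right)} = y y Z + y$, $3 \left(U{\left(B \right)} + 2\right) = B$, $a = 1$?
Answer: $\frac{517}{21} \approx 24.619$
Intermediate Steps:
$n{\left(O \right)} = 1 - O$
$U{\left(B \right)} = -2 + \frac{B}{3}$
$R{\left(y,Z \right)} = y + Z y^{2}$ ($R{\left(y,Z \right)} = y^{2} Z + y = Z y^{2} + y = y + Z y^{2}$)
$V{\left(N \right)} = -1 + N \left(-2 + \frac{N}{3}\right)$ ($V{\left(N \right)} = N \left(-2 + \frac{N}{3}\right) - 1 = -1 + N \left(-2 + \frac{N}{3}\right)$)
$\left(\frac{R{\left(-2,4 \right)}}{49} + n{\left(8 \right)}\right) V{\left(2 \right)} = \left(\frac{\left(-2\right) \left(1 + 4 \left(-2\right)\right)}{49} + \left(1 - 8\right)\right) \left(-1 + \frac{1}{3} \cdot 2 \left(-6 + 2\right)\right) = \left(- 2 \left(1 - 8\right) \frac{1}{49} + \left(1 - 8\right)\right) \left(-1 + \frac{1}{3} \cdot 2 \left(-4\right)\right) = \left(\left(-2\right) \left(-7\right) \frac{1}{49} - 7\right) \left(-1 - \frac{8}{3}\right) = \left(14 \cdot \frac{1}{49} - 7\right) \left(- \frac{11}{3}\right) = \left(\frac{2}{7} - 7\right) \left(- \frac{11}{3}\right) = \left(- \frac{47}{7}\right) \left(- \frac{11}{3}\right) = \frac{517}{21}$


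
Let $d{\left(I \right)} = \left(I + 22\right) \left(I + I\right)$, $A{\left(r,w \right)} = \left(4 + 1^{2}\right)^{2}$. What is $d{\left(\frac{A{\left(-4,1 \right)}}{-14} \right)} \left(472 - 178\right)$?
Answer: $-21225$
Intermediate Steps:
$A{\left(r,w \right)} = 25$ ($A{\left(r,w \right)} = \left(4 + 1\right)^{2} = 5^{2} = 25$)
$d{\left(I \right)} = 2 I \left(22 + I\right)$ ($d{\left(I \right)} = \left(22 + I\right) 2 I = 2 I \left(22 + I\right)$)
$d{\left(\frac{A{\left(-4,1 \right)}}{-14} \right)} \left(472 - 178\right) = 2 \frac{25}{-14} \left(22 + \frac{25}{-14}\right) \left(472 - 178\right) = 2 \cdot 25 \left(- \frac{1}{14}\right) \left(22 + 25 \left(- \frac{1}{14}\right)\right) 294 = 2 \left(- \frac{25}{14}\right) \left(22 - \frac{25}{14}\right) 294 = 2 \left(- \frac{25}{14}\right) \frac{283}{14} \cdot 294 = \left(- \frac{7075}{98}\right) 294 = -21225$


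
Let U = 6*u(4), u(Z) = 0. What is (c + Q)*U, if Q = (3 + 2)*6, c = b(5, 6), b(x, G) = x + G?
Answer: 0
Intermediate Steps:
b(x, G) = G + x
c = 11 (c = 6 + 5 = 11)
Q = 30 (Q = 5*6 = 30)
U = 0 (U = 6*0 = 0)
(c + Q)*U = (11 + 30)*0 = 41*0 = 0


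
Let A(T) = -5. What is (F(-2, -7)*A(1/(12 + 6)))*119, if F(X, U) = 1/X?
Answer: 595/2 ≈ 297.50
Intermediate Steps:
(F(-2, -7)*A(1/(12 + 6)))*119 = (-5/(-2))*119 = -1/2*(-5)*119 = (5/2)*119 = 595/2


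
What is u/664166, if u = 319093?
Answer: 319093/664166 ≈ 0.48044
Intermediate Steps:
u/664166 = 319093/664166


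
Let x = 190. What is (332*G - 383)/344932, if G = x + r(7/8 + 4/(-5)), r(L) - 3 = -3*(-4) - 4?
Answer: 66349/344932 ≈ 0.19235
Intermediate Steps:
r(L) = 11 (r(L) = 3 + (-3*(-4) - 4) = 3 + (12 - 4) = 3 + 8 = 11)
G = 201 (G = 190 + 11 = 201)
(332*G - 383)/344932 = (332*201 - 383)/344932 = (66732 - 383)*(1/344932) = 66349*(1/344932) = 66349/344932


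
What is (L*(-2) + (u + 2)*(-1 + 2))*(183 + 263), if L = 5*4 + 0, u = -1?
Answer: -17394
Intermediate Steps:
L = 20 (L = 20 + 0 = 20)
(L*(-2) + (u + 2)*(-1 + 2))*(183 + 263) = (20*(-2) + (-1 + 2)*(-1 + 2))*(183 + 263) = (-40 + 1*1)*446 = (-40 + 1)*446 = -39*446 = -17394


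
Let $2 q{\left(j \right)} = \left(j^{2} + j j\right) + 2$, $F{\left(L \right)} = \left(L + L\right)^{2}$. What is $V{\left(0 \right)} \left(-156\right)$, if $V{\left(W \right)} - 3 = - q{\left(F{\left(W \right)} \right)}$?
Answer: $-312$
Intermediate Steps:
$F{\left(L \right)} = 4 L^{2}$ ($F{\left(L \right)} = \left(2 L\right)^{2} = 4 L^{2}$)
$q{\left(j \right)} = 1 + j^{2}$ ($q{\left(j \right)} = \frac{\left(j^{2} + j j\right) + 2}{2} = \frac{\left(j^{2} + j^{2}\right) + 2}{2} = \frac{2 j^{2} + 2}{2} = \frac{2 + 2 j^{2}}{2} = 1 + j^{2}$)
$V{\left(W \right)} = 2 - 16 W^{4}$ ($V{\left(W \right)} = 3 - \left(1 + \left(4 W^{2}\right)^{2}\right) = 3 - \left(1 + 16 W^{4}\right) = 2 - 16 W^{4}$)
$V{\left(0 \right)} \left(-156\right) = \left(2 - 16 \cdot 0^{4}\right) \left(-156\right) = \left(2 - 0\right) \left(-156\right) = \left(2 + 0\right) \left(-156\right) = 2 \left(-156\right) = -312$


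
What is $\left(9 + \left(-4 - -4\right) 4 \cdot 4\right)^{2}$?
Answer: $81$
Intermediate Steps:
$\left(9 + \left(-4 - -4\right) 4 \cdot 4\right)^{2} = \left(9 + \left(-4 + 4\right) 4 \cdot 4\right)^{2} = \left(9 + 0 \cdot 4 \cdot 4\right)^{2} = \left(9 + 0 \cdot 4\right)^{2} = \left(9 + 0\right)^{2} = 9^{2} = 81$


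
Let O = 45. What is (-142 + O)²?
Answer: 9409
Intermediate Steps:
(-142 + O)² = (-142 + 45)² = (-97)² = 9409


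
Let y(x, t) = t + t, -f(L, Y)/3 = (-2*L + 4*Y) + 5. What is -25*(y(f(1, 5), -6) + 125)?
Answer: -2825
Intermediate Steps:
f(L, Y) = -15 - 12*Y + 6*L (f(L, Y) = -3*((-2*L + 4*Y) + 5) = -3*(5 - 2*L + 4*Y) = -15 - 12*Y + 6*L)
y(x, t) = 2*t
-25*(y(f(1, 5), -6) + 125) = -25*(2*(-6) + 125) = -25*(-12 + 125) = -25*113 = -2825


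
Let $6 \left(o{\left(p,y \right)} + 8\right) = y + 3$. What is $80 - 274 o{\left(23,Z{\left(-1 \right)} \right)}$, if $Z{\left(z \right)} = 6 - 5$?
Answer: $\frac{6268}{3} \approx 2089.3$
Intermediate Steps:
$Z{\left(z \right)} = 1$
$o{\left(p,y \right)} = - \frac{15}{2} + \frac{y}{6}$ ($o{\left(p,y \right)} = -8 + \frac{y + 3}{6} = -8 + \frac{3 + y}{6} = -8 + \left(\frac{1}{2} + \frac{y}{6}\right) = - \frac{15}{2} + \frac{y}{6}$)
$80 - 274 o{\left(23,Z{\left(-1 \right)} \right)} = 80 - 274 \left(- \frac{15}{2} + \frac{1}{6} \cdot 1\right) = 80 - 274 \left(- \frac{15}{2} + \frac{1}{6}\right) = 80 - - \frac{6028}{3} = 80 + \frac{6028}{3} = \frac{6268}{3}$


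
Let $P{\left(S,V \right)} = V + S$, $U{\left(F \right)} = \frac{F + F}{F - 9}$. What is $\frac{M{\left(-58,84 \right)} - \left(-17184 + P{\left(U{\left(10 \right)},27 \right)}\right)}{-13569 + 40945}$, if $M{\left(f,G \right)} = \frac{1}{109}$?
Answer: $\frac{933967}{1491992} \approx 0.62599$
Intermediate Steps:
$M{\left(f,G \right)} = \frac{1}{109}$
$U{\left(F \right)} = \frac{2 F}{-9 + F}$
$P{\left(S,V \right)} = S + V$
$\frac{M{\left(-58,84 \right)} - \left(-17184 + P{\left(U{\left(10 \right)},27 \right)}\right)}{-13569 + 40945} = \frac{\frac{1}{109} + \left(17184 - \left(2 \cdot 10 \frac{1}{-9 + 10} + 27\right)\right)}{-13569 + 40945} = \frac{\frac{1}{109} + \left(17184 - \left(2 \cdot 10 \cdot 1^{-1} + 27\right)\right)}{27376} = \left(\frac{1}{109} + \left(17184 - \left(2 \cdot 10 \cdot 1 + 27\right)\right)\right) \frac{1}{27376} = \left(\frac{1}{109} + \left(17184 - \left(20 + 27\right)\right)\right) \frac{1}{27376} = \left(\frac{1}{109} + \left(17184 - 47\right)\right) \frac{1}{27376} = \left(\frac{1}{109} + 17137\right) \frac{1}{27376} = \frac{1867934}{109} \cdot \frac{1}{27376} = \frac{933967}{1491992}$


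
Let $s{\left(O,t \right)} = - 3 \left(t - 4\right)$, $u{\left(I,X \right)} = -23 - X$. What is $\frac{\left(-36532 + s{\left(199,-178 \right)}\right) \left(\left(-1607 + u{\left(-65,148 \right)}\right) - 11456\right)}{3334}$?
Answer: $\frac{238119362}{1667} \approx 1.4284 \cdot 10^{5}$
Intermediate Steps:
$s{\left(O,t \right)} = 12 - 3 t$ ($s{\left(O,t \right)} = - 3 \left(-4 + t\right) = 12 - 3 t$)
$\frac{\left(-36532 + s{\left(199,-178 \right)}\right) \left(\left(-1607 + u{\left(-65,148 \right)}\right) - 11456\right)}{3334} = \frac{\left(-36532 + \left(12 - -534\right)\right) \left(\left(-1607 - 171\right) - 11456\right)}{3334} = \left(-36532 + \left(12 + 534\right)\right) \left(\left(-1607 - 171\right) - 11456\right) \frac{1}{3334} = \left(-36532 + 546\right) \left(\left(-1607 - 171\right) - 11456\right) \frac{1}{3334} = - 35986 \left(-1778 - 11456\right) \frac{1}{3334} = \left(-35986\right) \left(-13234\right) \frac{1}{3334} = 476238724 \cdot \frac{1}{3334} = \frac{238119362}{1667}$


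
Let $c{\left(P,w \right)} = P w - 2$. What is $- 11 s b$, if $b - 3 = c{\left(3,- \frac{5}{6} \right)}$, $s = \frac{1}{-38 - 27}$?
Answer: $- \frac{33}{130} \approx -0.25385$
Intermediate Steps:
$c{\left(P,w \right)} = -2 + P w$
$s = - \frac{1}{65}$ ($s = \frac{1}{-65} = - \frac{1}{65} \approx -0.015385$)
$b = - \frac{3}{2}$ ($b = 3 + \left(-2 + 3 \left(- \frac{5}{6}\right)\right) = 3 - \frac{9}{2} = - \frac{3}{2} \approx -1.5$)
$- 11 s b = \left(-11\right) \left(- \frac{1}{65}\right) \left(- \frac{3}{2}\right) = \frac{11}{65} \left(- \frac{3}{2}\right) = - \frac{33}{130}$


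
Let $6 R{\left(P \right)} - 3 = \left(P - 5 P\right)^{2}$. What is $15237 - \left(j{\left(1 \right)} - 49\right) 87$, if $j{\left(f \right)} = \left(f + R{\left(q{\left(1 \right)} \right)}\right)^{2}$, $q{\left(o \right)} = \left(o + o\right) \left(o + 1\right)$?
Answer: $- \frac{1802525}{12} \approx -1.5021 \cdot 10^{5}$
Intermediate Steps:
$q{\left(o \right)} = 2 o \left(1 + o\right)$
$R{\left(P \right)} = \frac{1}{2} + \frac{8 P^{2}}{3}$ ($R{\left(P \right)} = \frac{1}{2} + \frac{\left(P - 5 P\right)^{2}}{6} = \frac{1}{2} + \frac{\left(- 4 P\right)^{2}}{6} = \frac{1}{2} + \frac{16 P^{2}}{6} = \frac{1}{2} + \frac{8 P^{2}}{3}$)
$j{\left(f \right)} = \left(\frac{259}{6} + f\right)^{2}$ ($j{\left(f \right)} = \left(f + \left(\frac{1}{2} + \frac{8 \left(2 \cdot 1 \left(1 + 1\right)\right)^{2}}{3}\right)\right)^{2} = \left(f + \left(\frac{1}{2} + \frac{8 \left(2 \cdot 1 \cdot 2\right)^{2}}{3}\right)\right)^{2} = \left(f + \left(\frac{1}{2} + \frac{8 \cdot 4^{2}}{3}\right)\right)^{2} = \left(f + \left(\frac{1}{2} + \frac{8}{3} \cdot 16\right)\right)^{2} = \left(f + \left(\frac{1}{2} + \frac{128}{3}\right)\right)^{2} = \left(f + \frac{259}{6}\right)^{2} = \left(\frac{259}{6} + f\right)^{2}$)
$15237 - \left(j{\left(1 \right)} - 49\right) 87 = 15237 - \left(\frac{\left(259 + 6 \cdot 1\right)^{2}}{36} - 49\right) 87 = 15237 - \left(\frac{\left(259 + 6\right)^{2}}{36} - 49\right) 87 = 15237 - \left(\frac{265^{2}}{36} - 49\right) 87 = 15237 - \left(\frac{1}{36} \cdot 70225 - 49\right) 87 = 15237 - \left(\frac{70225}{36} - 49\right) 87 = 15237 - \frac{68461}{36} \cdot 87 = 15237 - \frac{1985369}{12} = - \frac{1802525}{12}$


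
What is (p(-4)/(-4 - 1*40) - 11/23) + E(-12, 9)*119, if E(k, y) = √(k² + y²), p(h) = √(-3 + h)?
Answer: 41044/23 - I*√7/44 ≈ 1784.5 - 0.060131*I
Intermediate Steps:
(p(-4)/(-4 - 1*40) - 11/23) + E(-12, 9)*119 = (√(-3 - 4)/(-4 - 1*40) - 11/23) + √((-12)² + 9²)*119 = (√(-7)/(-4 - 40) - 11*1/23) + √(144 + 81)*119 = ((I*√7)/(-44) - 11/23) + √225*119 = ((I*√7)*(-1/44) - 11/23) + 15*119 = (-I*√7/44 - 11/23) + 1785 = (-11/23 - I*√7/44) + 1785 = 41044/23 - I*√7/44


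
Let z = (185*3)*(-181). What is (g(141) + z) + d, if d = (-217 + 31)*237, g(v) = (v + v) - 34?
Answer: -144289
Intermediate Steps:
g(v) = -34 + 2*v (g(v) = 2*v - 34 = -34 + 2*v)
z = -100455 (z = 555*(-181) = -100455)
d = -44082 (d = -186*237 = -44082)
(g(141) + z) + d = ((-34 + 2*141) - 100455) - 44082 = ((-34 + 282) - 100455) - 44082 = (248 - 100455) - 44082 = -100207 - 44082 = -144289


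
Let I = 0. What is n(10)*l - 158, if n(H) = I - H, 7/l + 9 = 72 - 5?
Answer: -4617/29 ≈ -159.21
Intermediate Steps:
l = 7/58 (l = 7/(-9 + (72 - 5)) = 7/(-9 + 67) = 7/58 ≈ 0.12069)
n(H) = -H (n(H) = 0 - H = -H)
n(10)*l - 158 = -1*10*(7/58) - 158 = -10*7/58 - 158 = -35/29 - 158 = -4617/29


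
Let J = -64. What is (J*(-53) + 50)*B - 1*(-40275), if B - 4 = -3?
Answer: 43717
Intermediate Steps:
B = 1 (B = 4 - 3 = 1)
(J*(-53) + 50)*B - 1*(-40275) = (-64*(-53) + 50)*1 - 1*(-40275) = (3392 + 50)*1 + 40275 = 3442*1 + 40275 = 3442 + 40275 = 43717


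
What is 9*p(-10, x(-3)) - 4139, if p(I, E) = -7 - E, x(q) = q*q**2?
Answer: -3959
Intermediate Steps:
x(q) = q**3
9*p(-10, x(-3)) - 4139 = 9*(-7 - 1*(-3)**3) - 4139 = 9*(-7 - 1*(-27)) - 4139 = 9*(-7 + 27) - 4139 = 9*20 - 4139 = 180 - 4139 = -3959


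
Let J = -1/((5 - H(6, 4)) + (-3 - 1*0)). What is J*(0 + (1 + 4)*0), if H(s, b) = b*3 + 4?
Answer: 0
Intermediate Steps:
H(s, b) = 4 + 3*b (H(s, b) = 3*b + 4 = 4 + 3*b)
J = 1/14 (J = -1/((5 - (4 + 3*4)) + (-3 - 1*0)) = -1/((5 - (4 + 12)) + (-3 + 0)) = -1/((5 - 1*16) - 3) = -1/((5 - 16) - 3) = -1/(-11 - 3) = -1/(-14) = -1*(-1/14) = 1/14 ≈ 0.071429)
J*(0 + (1 + 4)*0) = (0 + (1 + 4)*0)/14 = (0 + 5*0)/14 = (0 + 0)/14 = (1/14)*0 = 0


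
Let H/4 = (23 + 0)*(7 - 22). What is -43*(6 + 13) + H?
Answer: -2197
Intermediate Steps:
H = -1380 (H = 4*((23 + 0)*(7 - 22)) = 4*(23*(-15)) = 4*(-345) = -1380)
-43*(6 + 13) + H = -43*(6 + 13) - 1380 = -43*19 - 1380 = -817 - 1380 = -2197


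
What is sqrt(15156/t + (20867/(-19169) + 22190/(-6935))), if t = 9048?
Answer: I*sqrt(1248749917913738630)/691272478 ≈ 1.6165*I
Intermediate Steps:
sqrt(15156/t + (20867/(-19169) + 22190/(-6935))) = sqrt(15156/9048 + (20867/(-19169) + 22190/(-6935))) = sqrt(15156*(1/9048) + (20867*(-1/19169) + 22190*(-1/6935))) = sqrt(1263/754 + (-20867/19169 - 4438/1387)) = sqrt(1263/754 - 114014551/26587403) = sqrt(-1806451085/691272478) = I*sqrt(1248749917913738630)/691272478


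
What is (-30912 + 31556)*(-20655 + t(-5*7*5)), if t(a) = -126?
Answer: -13382964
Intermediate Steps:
(-30912 + 31556)*(-20655 + t(-5*7*5)) = (-30912 + 31556)*(-20655 - 126) = 644*(-20781) = -13382964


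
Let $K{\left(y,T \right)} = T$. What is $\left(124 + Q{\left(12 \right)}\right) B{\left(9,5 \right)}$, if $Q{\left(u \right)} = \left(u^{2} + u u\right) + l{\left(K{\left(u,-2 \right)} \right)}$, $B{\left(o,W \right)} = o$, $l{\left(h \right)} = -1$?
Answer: $3699$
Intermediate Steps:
$Q{\left(u \right)} = -1 + 2 u^{2}$ ($Q{\left(u \right)} = \left(u^{2} + u u\right) - 1 = \left(u^{2} + u^{2}\right) - 1 = 2 u^{2} - 1 = -1 + 2 u^{2}$)
$\left(124 + Q{\left(12 \right)}\right) B{\left(9,5 \right)} = \left(124 - \left(1 - 2 \cdot 12^{2}\right)\right) 9 = \left(124 + \left(-1 + 2 \cdot 144\right)\right) 9 = \left(124 + \left(-1 + 288\right)\right) 9 = \left(124 + 287\right) 9 = 411 \cdot 9 = 3699$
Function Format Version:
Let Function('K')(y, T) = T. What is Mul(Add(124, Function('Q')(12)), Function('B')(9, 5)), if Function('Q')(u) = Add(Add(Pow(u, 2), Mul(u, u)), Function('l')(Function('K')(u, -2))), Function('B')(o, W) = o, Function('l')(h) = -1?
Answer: 3699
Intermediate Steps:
Function('Q')(u) = Add(-1, Mul(2, Pow(u, 2))) (Function('Q')(u) = Add(Add(Pow(u, 2), Mul(u, u)), -1) = Add(Add(Pow(u, 2), Pow(u, 2)), -1) = Add(Mul(2, Pow(u, 2)), -1) = Add(-1, Mul(2, Pow(u, 2))))
Mul(Add(124, Function('Q')(12)), Function('B')(9, 5)) = Mul(Add(124, Add(-1, Mul(2, Pow(12, 2)))), 9) = Mul(Add(124, Add(-1, Mul(2, 144))), 9) = Mul(Add(124, Add(-1, 288)), 9) = Mul(Add(124, 287), 9) = Mul(411, 9) = 3699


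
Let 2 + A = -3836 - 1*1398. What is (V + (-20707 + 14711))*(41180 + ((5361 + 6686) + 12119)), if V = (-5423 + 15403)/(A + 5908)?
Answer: -10943636203/28 ≈ -3.9084e+8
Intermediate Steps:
A = -5236 (A = -2 + (-3836 - 1*1398) = -2 + (-3836 - 1398) = -2 - 5234 = -5236)
V = 2495/168 (V = (-5423 + 15403)/(-5236 + 5908) = 9980/672 = 9980*(1/672) = 2495/168 ≈ 14.851)
(V + (-20707 + 14711))*(41180 + ((5361 + 6686) + 12119)) = (2495/168 + (-20707 + 14711))*(41180 + ((5361 + 6686) + 12119)) = (2495/168 - 5996)*(41180 + (12047 + 12119)) = -1004833*(41180 + 24166)/168 = -1004833/168*65346 = -10943636203/28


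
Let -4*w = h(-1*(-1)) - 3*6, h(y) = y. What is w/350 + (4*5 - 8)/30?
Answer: 577/1400 ≈ 0.41214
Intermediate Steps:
w = 17/4 (w = -(-1*(-1) - 3*6)/4 = -(1 - 18)/4 = -1/4*(-17) = 17/4 ≈ 4.2500)
w/350 + (4*5 - 8)/30 = (17/4)/350 + (4*5 - 8)/30 = (17/4)*(1/350) + (20 - 8)*(1/30) = 17/1400 + 12*(1/30) = 17/1400 + 2/5 = 577/1400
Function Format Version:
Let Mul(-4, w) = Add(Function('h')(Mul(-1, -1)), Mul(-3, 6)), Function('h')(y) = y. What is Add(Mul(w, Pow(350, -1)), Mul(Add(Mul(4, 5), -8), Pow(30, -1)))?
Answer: Rational(577, 1400) ≈ 0.41214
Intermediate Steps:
w = Rational(17, 4) (w = Mul(Rational(-1, 4), Add(Mul(-1, -1), Mul(-3, 6))) = Mul(Rational(-1, 4), Add(1, -18)) = Mul(Rational(-1, 4), -17) = Rational(17, 4) ≈ 4.2500)
Add(Mul(w, Pow(350, -1)), Mul(Add(Mul(4, 5), -8), Pow(30, -1))) = Add(Mul(Rational(17, 4), Pow(350, -1)), Mul(Add(Mul(4, 5), -8), Pow(30, -1))) = Add(Mul(Rational(17, 4), Rational(1, 350)), Mul(Add(20, -8), Rational(1, 30))) = Add(Rational(17, 1400), Mul(12, Rational(1, 30))) = Add(Rational(17, 1400), Rational(2, 5)) = Rational(577, 1400)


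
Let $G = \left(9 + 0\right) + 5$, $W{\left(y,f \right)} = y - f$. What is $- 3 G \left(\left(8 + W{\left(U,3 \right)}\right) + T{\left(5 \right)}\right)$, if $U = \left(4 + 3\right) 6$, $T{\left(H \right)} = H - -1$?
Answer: $-2226$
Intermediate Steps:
$T{\left(H \right)} = 1 + H$ ($T{\left(H \right)} = H + 1 = 1 + H$)
$U = 42$ ($U = 7 \cdot 6 = 42$)
$G = 14$ ($G = 9 + 5 = 14$)
$- 3 G \left(\left(8 + W{\left(U,3 \right)}\right) + T{\left(5 \right)}\right) = \left(-3\right) 14 \left(\left(8 + \left(42 - 3\right)\right) + \left(1 + 5\right)\right) = - 42 \left(\left(8 + \left(42 - 3\right)\right) + 6\right) = - 42 \left(\left(8 + 39\right) + 6\right) = - 42 \left(47 + 6\right) = \left(-42\right) 53 = -2226$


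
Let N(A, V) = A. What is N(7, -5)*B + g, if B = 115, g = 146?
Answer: 951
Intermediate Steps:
N(7, -5)*B + g = 7*115 + 146 = 805 + 146 = 951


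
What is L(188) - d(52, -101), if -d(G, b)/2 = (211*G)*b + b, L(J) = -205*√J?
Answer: -2216546 - 410*√47 ≈ -2.2194e+6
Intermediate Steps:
d(G, b) = -2*b - 422*G*b (d(G, b) = -2*((211*G)*b + b) = -2*(211*G*b + b) = -2*(b + 211*G*b) = -2*b - 422*G*b)
L(188) - d(52, -101) = -410*√47 - (-2)*(-101)*(1 + 211*52) = -410*√47 - (-2)*(-101)*(1 + 10972) = -410*√47 - (-2)*(-101)*10973 = -410*√47 - 1*2216546 = -410*√47 - 2216546 = -2216546 - 410*√47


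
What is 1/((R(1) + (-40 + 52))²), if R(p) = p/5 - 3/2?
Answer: 100/11449 ≈ 0.0087344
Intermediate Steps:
R(p) = -3/2 + p/5 (R(p) = p*(⅕) - 3*½ = p/5 - 3/2 = -3/2 + p/5)
1/((R(1) + (-40 + 52))²) = 1/(((-3/2 + (⅕)*1) + (-40 + 52))²) = 1/(((-3/2 + ⅕) + 12)²) = 1/((-13/10 + 12)²) = 1/((107/10)²) = 1/(11449/100) = 100/11449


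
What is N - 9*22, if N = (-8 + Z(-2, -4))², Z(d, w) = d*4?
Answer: 58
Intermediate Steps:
Z(d, w) = 4*d
N = 256 (N = (-8 + 4*(-2))² = (-8 - 8)² = (-16)² = 256)
N - 9*22 = 256 - 9*22 = 256 - 1*198 = 256 - 198 = 58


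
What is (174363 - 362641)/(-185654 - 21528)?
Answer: 94139/103591 ≈ 0.90876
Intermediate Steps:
(174363 - 362641)/(-185654 - 21528) = -188278/(-207182) = -188278*(-1/207182) = 94139/103591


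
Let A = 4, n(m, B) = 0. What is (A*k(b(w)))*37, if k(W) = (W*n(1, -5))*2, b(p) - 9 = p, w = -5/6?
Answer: 0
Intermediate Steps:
w = -⅚ (w = -5*⅙ = -⅚ ≈ -0.83333)
b(p) = 9 + p
k(W) = 0 (k(W) = (W*0)*2 = 0*2 = 0)
(A*k(b(w)))*37 = (4*0)*37 = 0*37 = 0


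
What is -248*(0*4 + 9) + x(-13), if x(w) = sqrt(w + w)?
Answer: -2232 + I*sqrt(26) ≈ -2232.0 + 5.099*I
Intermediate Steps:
x(w) = sqrt(2)*sqrt(w) (x(w) = sqrt(2*w) = sqrt(2)*sqrt(w))
-248*(0*4 + 9) + x(-13) = -248*(0*4 + 9) + sqrt(2)*sqrt(-13) = -248*(0 + 9) + sqrt(2)*(I*sqrt(13)) = -248*9 + I*sqrt(26) = -2232 + I*sqrt(26)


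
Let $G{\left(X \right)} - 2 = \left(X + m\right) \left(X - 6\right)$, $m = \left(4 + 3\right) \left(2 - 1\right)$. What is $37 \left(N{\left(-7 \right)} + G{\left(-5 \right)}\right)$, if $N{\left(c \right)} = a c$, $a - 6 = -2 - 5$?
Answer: $-481$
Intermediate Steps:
$a = -1$ ($a = 6 - 7 = -1$)
$N{\left(c \right)} = - c$
$m = 7$ ($m = 7 \cdot 1 = 7$)
$G{\left(X \right)} = 2 + \left(-6 + X\right) \left(7 + X\right)$ ($G{\left(X \right)} = 2 + \left(X + 7\right) \left(X - 6\right) = 2 + \left(7 + X\right) \left(-6 + X\right) = 2 + \left(-6 + X\right) \left(7 + X\right)$)
$37 \left(N{\left(-7 \right)} + G{\left(-5 \right)}\right) = 37 \left(\left(-1\right) \left(-7\right) - \left(45 - 25\right)\right) = 37 \left(7 - 20\right) = 37 \left(-13\right) = -481$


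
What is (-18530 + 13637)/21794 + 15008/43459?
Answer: 114439465/947145446 ≈ 0.12083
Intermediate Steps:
(-18530 + 13637)/21794 + 15008/43459 = -4893*1/21794 + 15008*(1/43459) = -4893/21794 + 15008/43459 = 114439465/947145446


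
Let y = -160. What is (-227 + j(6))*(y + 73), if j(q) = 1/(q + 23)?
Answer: 19746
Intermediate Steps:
j(q) = 1/(23 + q)
(-227 + j(6))*(y + 73) = (-227 + 1/(23 + 6))*(-160 + 73) = (-227 + 1/29)*(-87) = -6582/29*(-87) = 19746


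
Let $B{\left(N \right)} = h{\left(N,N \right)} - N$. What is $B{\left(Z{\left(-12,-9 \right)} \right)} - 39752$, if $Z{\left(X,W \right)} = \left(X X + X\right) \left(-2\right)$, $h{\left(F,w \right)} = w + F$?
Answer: $-40016$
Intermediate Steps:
$h{\left(F,w \right)} = F + w$
$Z{\left(X,W \right)} = - 2 X - 2 X^{2}$ ($Z{\left(X,W \right)} = \left(X^{2} + X\right) \left(-2\right) = \left(X + X^{2}\right) \left(-2\right) = - 2 X - 2 X^{2}$)
$B{\left(N \right)} = N$ ($B{\left(N \right)} = \left(N + N\right) - N = 2 N - N = N$)
$B{\left(Z{\left(-12,-9 \right)} \right)} - 39752 = \left(-2\right) \left(-12\right) \left(1 - 12\right) - 39752 = \left(-2\right) \left(-12\right) \left(-11\right) - 39752 = -264 - 39752 = -40016$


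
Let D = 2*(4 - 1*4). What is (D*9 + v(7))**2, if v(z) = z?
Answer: 49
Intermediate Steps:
D = 0 (D = 2*(4 - 4) = 2*0 = 0)
(D*9 + v(7))**2 = (0*9 + 7)**2 = (0 + 7)**2 = 7**2 = 49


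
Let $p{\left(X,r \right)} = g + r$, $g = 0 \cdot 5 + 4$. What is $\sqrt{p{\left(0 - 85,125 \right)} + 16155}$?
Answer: $2 \sqrt{4071} \approx 127.61$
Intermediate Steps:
$g = 4$ ($g = 0 + 4 = 4$)
$p{\left(X,r \right)} = 4 + r$
$\sqrt{p{\left(0 - 85,125 \right)} + 16155} = \sqrt{\left(4 + 125\right) + 16155} = \sqrt{129 + 16155} = \sqrt{16284} = 2 \sqrt{4071}$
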